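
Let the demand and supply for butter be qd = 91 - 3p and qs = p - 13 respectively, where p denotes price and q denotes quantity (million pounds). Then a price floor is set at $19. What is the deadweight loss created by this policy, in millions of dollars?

Without the control the market clears where 91 - 3p = p - 13, i.e. p* = 26 and q* = 13.
The floor of 19 is below the equilibrium price 26, so it is not binding; the market clears at p* = 26, q* = 13.
Since the control does not bind, no trades are prevented and deadweight loss is zero.

0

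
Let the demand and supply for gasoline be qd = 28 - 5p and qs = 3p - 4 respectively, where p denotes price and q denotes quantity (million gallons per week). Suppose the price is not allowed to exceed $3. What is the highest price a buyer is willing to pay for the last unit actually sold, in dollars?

Setting quantity demanded equal to quantity supplied, 28 - 5p = 3p - 4, gives p* = 4 and q* = 8.
Because the ceiling (3) lies below the market-clearing price, it is binding.
At p = 3: qd = 28 - 5·3 = 13 and qs = 3·3 - 4 = 5.
Only 5 units reach the market. On the demand curve, the marginal buyer's willingness to pay at q = 5 is (28 - 5)/5 = 4.6.

4.6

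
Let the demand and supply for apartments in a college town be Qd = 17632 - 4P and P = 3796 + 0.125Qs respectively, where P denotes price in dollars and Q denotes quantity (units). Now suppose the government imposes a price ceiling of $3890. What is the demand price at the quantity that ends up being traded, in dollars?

4220

Rearranging supply gives Qs = 8P - 30368. Equilibrium: 17632 - 4P = 8P - 30368, so 48000 = 12P and P* = 4000, Q* = 1632.
Since 3890 < 4000, the ceiling is binding.
At P = 3890: Qd = 17632 - 4·3890 = 2072 and Qs = 8·3890 - 30368 = 752.
Only 752 units reach the market. On the demand curve, the marginal buyer's willingness to pay at Q = 752 is (17632 - 752)/4 = 4220.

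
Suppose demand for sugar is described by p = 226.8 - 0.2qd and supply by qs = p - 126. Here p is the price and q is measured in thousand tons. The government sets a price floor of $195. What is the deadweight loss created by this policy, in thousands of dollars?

Rearranging demand gives qd = 1134 - 5p. Setting quantity demanded equal to quantity supplied, 1134 - 5p = p - 126, gives p* = 210 and q* = 84.
The floor of 195 is below the equilibrium price 210, so it is not binding; the market clears at p* = 210, q* = 84.
Since the control does not bind, no trades are prevented and deadweight loss is zero.

0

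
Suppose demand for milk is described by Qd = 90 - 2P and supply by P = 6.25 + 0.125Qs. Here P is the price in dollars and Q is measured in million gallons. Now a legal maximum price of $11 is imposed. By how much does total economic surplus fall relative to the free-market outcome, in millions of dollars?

Rearranging supply gives Qs = 8P - 50. In a free market, 90 - 2P = 8P - 50 gives the equilibrium P* = 14, Q* = 62.
Because the ceiling (11) lies below the market-clearing price, it is binding.
At P = 11: Qd = 90 - 2·11 = 68 and Qs = 8·11 - 50 = 38.
Quantity traded falls to 38. At Q = 38 the demand price is (90 - 38)/2 = 26 and the supply price is (50 + 38)/8 = 11.
Deadweight loss = ½ · (26 - 11) · (62 - 38) = ½ · 15 · 24 = 180.

180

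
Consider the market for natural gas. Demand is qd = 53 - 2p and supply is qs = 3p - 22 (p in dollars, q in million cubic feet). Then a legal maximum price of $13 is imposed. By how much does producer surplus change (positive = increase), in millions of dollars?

-40

Setting quantity demanded equal to quantity supplied, 53 - 2p = 3p - 22, gives p* = 15 and q* = 23.
The ceiling of 13 is below the equilibrium price 15, so it binds.
At p = 13: qd = 53 - 2·13 = 27 and qs = 3·13 - 22 = 17.
Producer surplus without the control is ½ · (15 - 22/3) · 23 = 529/6.
With the ceiling, producers sell 17 units at 13, so PS = ½ · (13 - 22/3) · 17 = 289/6.
Change in producer surplus = 289/6 - 529/6 = -40.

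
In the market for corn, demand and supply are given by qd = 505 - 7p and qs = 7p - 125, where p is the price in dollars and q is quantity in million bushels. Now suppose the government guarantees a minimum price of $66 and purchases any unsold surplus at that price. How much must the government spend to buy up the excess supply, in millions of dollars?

19404

In a free market, 505 - 7p = 7p - 125 gives the equilibrium p* = 45, q* = 190.
The floor of 66 is above the equilibrium price 45, so it binds.
At p = 66: qd = 505 - 7·66 = 43 and qs = 7·66 - 125 = 337.
Surplus = qs - qd = 294.
Government expenditure = surplus × support price = 294 × 66 = 19404.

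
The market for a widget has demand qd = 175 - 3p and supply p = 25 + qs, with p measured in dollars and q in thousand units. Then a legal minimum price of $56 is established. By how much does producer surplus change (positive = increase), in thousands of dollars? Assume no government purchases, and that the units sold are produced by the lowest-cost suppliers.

Rearranging supply gives qs = p - 25. Setting quantity demanded equal to quantity supplied, 175 - 3p = p - 25, gives p* = 50 and q* = 25.
Because the floor (56) lies above the market-clearing price, it is binding.
At p = 56: qd = 175 - 3·56 = 7 and qs = 56 - 25 = 31.
Producer surplus without the control is ½ · (50 - 25) · 25 = 312.5.
With the floor, 7 units are sold at 56. The supply price at q = 7 is 32, so PS = ½ · [(56 - 25) + (56 - 32)] · 7 = 192.5.
Change in producer surplus = 192.5 - 312.5 = -120.

-120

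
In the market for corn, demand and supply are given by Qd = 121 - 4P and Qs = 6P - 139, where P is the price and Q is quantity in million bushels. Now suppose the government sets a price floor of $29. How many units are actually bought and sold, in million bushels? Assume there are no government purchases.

In a free market, 121 - 4P = 6P - 139 gives the equilibrium P* = 26, Q* = 17.
Since 29 > 26, the floor is binding.
At P = 29: Qd = 121 - 4·29 = 5 and Qs = 6·29 - 139 = 35.
The quantity actually transacted is the short side, demand: 5.

5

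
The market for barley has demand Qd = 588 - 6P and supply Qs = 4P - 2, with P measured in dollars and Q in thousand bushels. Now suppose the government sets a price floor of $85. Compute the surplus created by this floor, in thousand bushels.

In a free market, 588 - 6P = 4P - 2 gives the equilibrium P* = 59, Q* = 234.
Since 85 > 59, the floor is binding.
At P = 85: Qd = 588 - 6·85 = 78 and Qs = 4·85 - 2 = 338.
Surplus = Qs - Qd = 338 - 78 = 260.

260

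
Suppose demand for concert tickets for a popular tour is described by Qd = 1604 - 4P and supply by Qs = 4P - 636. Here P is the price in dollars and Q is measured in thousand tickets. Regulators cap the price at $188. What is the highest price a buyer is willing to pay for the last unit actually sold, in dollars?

In a free market, 1604 - 4P = 4P - 636 gives the equilibrium P* = 280, Q* = 484.
The ceiling of 188 is below the equilibrium price 280, so it binds.
At P = 188: Qd = 1604 - 4·188 = 852 and Qs = 4·188 - 636 = 116.
Only 116 units reach the market. On the demand curve, the marginal buyer's willingness to pay at Q = 116 is (1604 - 116)/4 = 372.

372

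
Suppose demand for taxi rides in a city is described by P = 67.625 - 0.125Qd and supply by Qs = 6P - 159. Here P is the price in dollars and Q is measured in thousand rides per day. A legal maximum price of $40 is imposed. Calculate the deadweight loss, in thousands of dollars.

525

Rearranging demand gives Qd = 541 - 8P. Setting quantity demanded equal to quantity supplied, 541 - 8P = 6P - 159, gives P* = 50 and Q* = 141.
Because the ceiling (40) lies below the market-clearing price, it is binding.
At P = 40: Qd = 541 - 8·40 = 221 and Qs = 6·40 - 159 = 81.
Quantity traded falls to 81. At Q = 81 the demand price is (541 - 81)/8 = 57.5 and the supply price is (159 + 81)/6 = 40.
Deadweight loss = ½ · (57.5 - 40) · (141 - 81) = ½ · 17.5 · 60 = 525.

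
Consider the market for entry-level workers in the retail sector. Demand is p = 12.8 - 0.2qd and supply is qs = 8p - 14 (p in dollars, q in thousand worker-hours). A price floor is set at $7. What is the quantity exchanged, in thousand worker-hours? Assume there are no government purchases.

Rearranging demand gives qd = 64 - 5p. Without the control the market clears where 64 - 5p = 8p - 14, i.e. p* = 6 and q* = 34.
The floor of 7 is above the equilibrium price 6, so it binds.
At p = 7: qd = 64 - 5·7 = 29 and qs = 8·7 - 14 = 42.
The quantity actually transacted is the short side, demand: 29.

29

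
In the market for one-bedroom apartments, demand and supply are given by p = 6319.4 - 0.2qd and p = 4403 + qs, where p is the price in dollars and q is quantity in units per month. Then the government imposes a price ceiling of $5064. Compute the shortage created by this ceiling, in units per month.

Rearranging demand gives qd = 31597 - 5p; rearranging supply gives qs = p - 4403. Without the control the market clears where 31597 - 5p = p - 4403, i.e. p* = 6000 and q* = 1597.
The ceiling of 5064 is below the equilibrium price 6000, so it binds.
At p = 5064: qd = 31597 - 5·5064 = 6277 and qs = 5064 - 4403 = 661.
Shortage = qd - qs = 6277 - 661 = 5616.

5616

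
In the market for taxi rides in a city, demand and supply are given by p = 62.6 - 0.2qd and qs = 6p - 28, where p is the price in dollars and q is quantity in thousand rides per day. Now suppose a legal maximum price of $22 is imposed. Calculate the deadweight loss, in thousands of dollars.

Rearranging demand gives qd = 313 - 5p. Without the control the market clears where 313 - 5p = 6p - 28, i.e. p* = 31 and q* = 158.
Because the ceiling (22) lies below the market-clearing price, it is binding.
At p = 22: qd = 313 - 5·22 = 203 and qs = 6·22 - 28 = 104.
Quantity traded falls to 104. At q = 104 the demand price is (313 - 104)/5 = 41.8 and the supply price is (28 + 104)/6 = 22.
Deadweight loss = ½ · (41.8 - 22) · (158 - 104) = ½ · 19.8 · 54 = 534.6.

534.6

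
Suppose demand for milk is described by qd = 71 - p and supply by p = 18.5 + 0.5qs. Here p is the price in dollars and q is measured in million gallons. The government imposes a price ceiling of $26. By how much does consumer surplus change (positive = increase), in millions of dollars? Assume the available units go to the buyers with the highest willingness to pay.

-50

Rearranging supply gives qs = 2p - 37. In a free market, 71 - p = 2p - 37 gives the equilibrium p* = 36, q* = 35.
Since 26 < 36, the ceiling is binding.
At p = 26: qd = 71 - 26 = 45 and qs = 2·26 - 37 = 15.
Consumer surplus without the control is ½ · (71 - 36) · 35 = 612.5.
With the ceiling, 15 units are sold at 26 (assume they go to the highest-value buyers). The demand price at q = 15 is 56, so CS = ½ · [(71 - 26) + (56 - 26)] · 15 = 562.5.
Change in consumer surplus = 562.5 - 612.5 = -50.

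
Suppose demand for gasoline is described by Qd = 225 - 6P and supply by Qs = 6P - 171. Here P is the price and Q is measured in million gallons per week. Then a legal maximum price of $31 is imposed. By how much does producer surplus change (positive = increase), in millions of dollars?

-42

Equilibrium: 225 - 6P = 6P - 171, so 396 = 12P and P* = 33, Q* = 27.
Because the ceiling (31) lies below the market-clearing price, it is binding.
At P = 31: Qd = 225 - 6·31 = 39 and Qs = 6·31 - 171 = 15.
Producer surplus without the control is ½ · (33 - 28.5) · 27 = 60.75.
With the ceiling, producers sell 15 units at 31, so PS = ½ · (31 - 28.5) · 15 = 18.75.
Change in producer surplus = 18.75 - 60.75 = -42.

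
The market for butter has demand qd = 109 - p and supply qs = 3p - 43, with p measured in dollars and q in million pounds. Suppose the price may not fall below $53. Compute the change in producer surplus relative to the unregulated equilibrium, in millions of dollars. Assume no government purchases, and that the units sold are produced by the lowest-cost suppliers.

802.5

Setting quantity demanded equal to quantity supplied, 109 - p = 3p - 43, gives p* = 38 and q* = 71.
Since 53 > 38, the floor is binding.
At p = 53: qd = 109 - 53 = 56 and qs = 3·53 - 43 = 116.
Producer surplus without the control is ½ · (38 - 43/3) · 71 = 5041/6.
With the floor, 56 units are sold at 53. The supply price at q = 56 is 33, so PS = ½ · [(53 - 43/3) + (53 - 33)] · 56 = 4928/3.
Change in producer surplus = 4928/3 - 5041/6 = 802.5.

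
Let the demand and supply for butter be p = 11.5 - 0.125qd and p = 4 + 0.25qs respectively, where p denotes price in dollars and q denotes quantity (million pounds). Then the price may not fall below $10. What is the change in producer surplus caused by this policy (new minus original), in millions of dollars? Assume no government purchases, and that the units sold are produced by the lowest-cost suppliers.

Rearranging demand gives qd = 92 - 8p; rearranging supply gives qs = 4p - 16. Setting quantity demanded equal to quantity supplied, 92 - 8p = 4p - 16, gives p* = 9 and q* = 20.
Because the floor (10) lies above the market-clearing price, it is binding.
At p = 10: qd = 92 - 8·10 = 12 and qs = 4·10 - 16 = 24.
Producer surplus without the control is ½ · (9 - 4) · 20 = 50.
With the floor, 12 units are sold at 10. The supply price at q = 12 is 7, so PS = ½ · [(10 - 4) + (10 - 7)] · 12 = 54.
Change in producer surplus = 54 - 50 = 4.

4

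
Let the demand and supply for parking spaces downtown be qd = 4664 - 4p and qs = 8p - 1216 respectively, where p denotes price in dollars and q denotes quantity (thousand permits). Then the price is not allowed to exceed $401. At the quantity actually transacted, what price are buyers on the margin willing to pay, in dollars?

Without the control the market clears where 4664 - 4p = 8p - 1216, i.e. p* = 490 and q* = 2704.
Since 401 < 490, the ceiling is binding.
At p = 401: qd = 4664 - 4·401 = 3060 and qs = 8·401 - 1216 = 1992.
Only 1992 units reach the market. On the demand curve, the marginal buyer's willingness to pay at q = 1992 is (4664 - 1992)/4 = 668.

668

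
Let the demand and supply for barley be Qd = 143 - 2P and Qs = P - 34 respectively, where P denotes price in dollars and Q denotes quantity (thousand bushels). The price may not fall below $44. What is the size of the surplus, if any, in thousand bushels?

In a free market, 143 - 2P = P - 34 gives the equilibrium P* = 59, Q* = 25.
Since 44 is below P* = 59, the floor does not bind and the free-market outcome prevails.
Since the control does not bind, there is no surplus.

0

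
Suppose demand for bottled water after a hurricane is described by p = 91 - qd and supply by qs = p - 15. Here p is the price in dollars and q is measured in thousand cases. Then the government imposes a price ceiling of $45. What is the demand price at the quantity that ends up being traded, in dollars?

Rearranging demand gives qd = 91 - p. In a free market, 91 - p = p - 15 gives the equilibrium p* = 53, q* = 38.
The ceiling of 45 is below the equilibrium price 53, so it binds.
At p = 45: qd = 91 - 45 = 46 and qs = 45 - 15 = 30.
Only 30 units reach the market. On the demand curve, the marginal buyer's willingness to pay at q = 30 is (91 - 30) = 61.

61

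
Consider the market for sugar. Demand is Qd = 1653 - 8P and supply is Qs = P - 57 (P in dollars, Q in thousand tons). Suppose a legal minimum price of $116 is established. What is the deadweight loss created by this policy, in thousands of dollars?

Setting quantity demanded equal to quantity supplied, 1653 - 8P = P - 57, gives P* = 190 and Q* = 133.
Since 116 is below P* = 190, the floor does not bind and the free-market outcome prevails.
Since the control does not bind, no trades are prevented and deadweight loss is zero.

0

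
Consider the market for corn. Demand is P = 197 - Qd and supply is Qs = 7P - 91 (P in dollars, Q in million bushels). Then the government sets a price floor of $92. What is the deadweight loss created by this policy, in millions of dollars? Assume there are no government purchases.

1792

Rearranging demand gives Qd = 197 - P. Setting quantity demanded equal to quantity supplied, 197 - P = 7P - 91, gives P* = 36 and Q* = 161.
Since 92 > 36, the floor is binding.
At P = 92: Qd = 197 - 92 = 105 and Qs = 7·92 - 91 = 553.
Quantity traded falls to 105. At Q = 105 the demand price is 197 - 105 = 92 and the supply price is (91 + 105)/7 = 28.
Deadweight loss = ½ · (92 - 28) · (161 - 105) = ½ · 64 · 56 = 1792.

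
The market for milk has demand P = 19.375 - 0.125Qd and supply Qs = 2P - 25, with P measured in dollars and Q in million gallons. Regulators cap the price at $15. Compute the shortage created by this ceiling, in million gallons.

Rearranging demand gives Qd = 155 - 8P. In a free market, 155 - 8P = 2P - 25 gives the equilibrium P* = 18, Q* = 11.
Because the ceiling (15) lies below the market-clearing price, it is binding.
At P = 15: Qd = 155 - 8·15 = 35 and Qs = 2·15 - 25 = 5.
Shortage = Qd - Qs = 35 - 5 = 30.

30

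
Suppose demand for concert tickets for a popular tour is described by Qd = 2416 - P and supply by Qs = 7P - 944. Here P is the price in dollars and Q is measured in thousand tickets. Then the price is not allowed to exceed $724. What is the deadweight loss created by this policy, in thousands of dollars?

0

In a free market, 2416 - P = 7P - 944 gives the equilibrium P* = 420, Q* = 1996.
Since 724 is above P* = 420, the ceiling does not bind and the free-market outcome prevails.
Since the control does not bind, no trades are prevented and deadweight loss is zero.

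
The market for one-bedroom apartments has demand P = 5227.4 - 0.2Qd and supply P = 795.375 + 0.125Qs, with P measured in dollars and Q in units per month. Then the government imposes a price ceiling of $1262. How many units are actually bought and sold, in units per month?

Rearranging demand gives Qd = 26137 - 5P; rearranging supply gives Qs = 8P - 6363. Without the control the market clears where 26137 - 5P = 8P - 6363, i.e. P* = 2500 and Q* = 13637.
Because the ceiling (1262) lies below the market-clearing price, it is binding.
At P = 1262: Qd = 26137 - 5·1262 = 19827 and Qs = 8·1262 - 6363 = 3733.
The quantity actually transacted is the short side, supply: 3733.

3733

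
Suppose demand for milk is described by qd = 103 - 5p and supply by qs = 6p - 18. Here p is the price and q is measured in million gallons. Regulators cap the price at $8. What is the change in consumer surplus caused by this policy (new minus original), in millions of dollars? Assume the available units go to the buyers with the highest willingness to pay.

57.6

Without the control the market clears where 103 - 5p = 6p - 18, i.e. p* = 11 and q* = 48.
Because the ceiling (8) lies below the market-clearing price, it is binding.
At p = 8: qd = 103 - 5·8 = 63 and qs = 6·8 - 18 = 30.
Consumer surplus without the control is ½ · (20.6 - 11) · 48 = 230.4.
With the ceiling, 30 units are sold at 8 (assume they go to the highest-value buyers). The demand price at q = 30 is 14.6, so CS = ½ · [(20.6 - 8) + (14.6 - 8)] · 30 = 288.
Change in consumer surplus = 288 - 230.4 = 57.6.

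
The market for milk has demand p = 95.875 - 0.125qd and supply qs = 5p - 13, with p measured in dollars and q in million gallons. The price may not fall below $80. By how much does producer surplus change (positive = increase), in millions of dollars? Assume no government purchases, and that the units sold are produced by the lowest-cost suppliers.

Rearranging demand gives qd = 767 - 8p. Equilibrium: 767 - 8p = 5p - 13, so 780 = 13p and p* = 60, q* = 287.
Since 80 > 60, the floor is binding.
At p = 80: qd = 767 - 8·80 = 127 and qs = 5·80 - 13 = 387.
Producer surplus without the control is ½ · (60 - 2.6) · 287 = 8236.9.
With the floor, 127 units are sold at 80. The supply price at q = 127 is 28, so PS = ½ · [(80 - 2.6) + (80 - 28)] · 127 = 8216.9.
Change in producer surplus = 8216.9 - 8236.9 = -20.

-20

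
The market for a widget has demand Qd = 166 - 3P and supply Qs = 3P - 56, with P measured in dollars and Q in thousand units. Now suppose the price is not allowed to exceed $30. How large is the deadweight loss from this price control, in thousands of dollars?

Setting quantity demanded equal to quantity supplied, 166 - 3P = 3P - 56, gives P* = 37 and Q* = 55.
Since 30 < 37, the ceiling is binding.
At P = 30: Qd = 166 - 3·30 = 76 and Qs = 3·30 - 56 = 34.
Quantity traded falls to 34. At Q = 34 the demand price is (166 - 34)/3 = 44 and the supply price is (56 + 34)/3 = 30.
Deadweight loss = ½ · (44 - 30) · (55 - 34) = ½ · 14 · 21 = 147.

147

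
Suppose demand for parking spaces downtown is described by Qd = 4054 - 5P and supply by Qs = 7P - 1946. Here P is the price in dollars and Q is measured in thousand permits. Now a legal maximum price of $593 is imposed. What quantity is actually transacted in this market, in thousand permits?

Without the control the market clears where 4054 - 5P = 7P - 1946, i.e. P* = 500 and Q* = 1554.
Since 593 is above P* = 500, the ceiling does not bind and the free-market outcome prevails.

1554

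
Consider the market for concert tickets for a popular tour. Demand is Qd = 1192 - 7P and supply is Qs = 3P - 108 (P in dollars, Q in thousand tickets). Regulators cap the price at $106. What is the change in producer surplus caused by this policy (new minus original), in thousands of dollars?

-5904

In a free market, 1192 - 7P = 3P - 108 gives the equilibrium P* = 130, Q* = 282.
The ceiling of 106 is below the equilibrium price 130, so it binds.
At P = 106: Qd = 1192 - 7·106 = 450 and Qs = 3·106 - 108 = 210.
Producer surplus without the control is ½ · (130 - 36) · 282 = 13254.
With the ceiling, producers sell 210 units at 106, so PS = ½ · (106 - 36) · 210 = 7350.
Change in producer surplus = 7350 - 13254 = -5904.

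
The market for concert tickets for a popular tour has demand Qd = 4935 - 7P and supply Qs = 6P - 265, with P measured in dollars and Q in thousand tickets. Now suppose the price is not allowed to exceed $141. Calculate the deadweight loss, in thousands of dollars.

Setting quantity demanded equal to quantity supplied, 4935 - 7P = 6P - 265, gives P* = 400 and Q* = 2135.
Because the ceiling (141) lies below the market-clearing price, it is binding.
At P = 141: Qd = 4935 - 7·141 = 3948 and Qs = 6·141 - 265 = 581.
Quantity traded falls to 581. At Q = 581 the demand price is (4935 - 581)/7 = 622 and the supply price is (265 + 581)/6 = 141.
Deadweight loss = ½ · (622 - 141) · (2135 - 581) = ½ · 481 · 1554 = 373737.

373737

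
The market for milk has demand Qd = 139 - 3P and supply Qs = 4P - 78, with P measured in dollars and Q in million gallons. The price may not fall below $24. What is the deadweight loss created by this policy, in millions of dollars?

Setting quantity demanded equal to quantity supplied, 139 - 3P = 4P - 78, gives P* = 31 and Q* = 46.
The floor of 24 is below the equilibrium price 31, so it is not binding; the market clears at P* = 31, Q* = 46.
Since the control does not bind, no trades are prevented and deadweight loss is zero.

0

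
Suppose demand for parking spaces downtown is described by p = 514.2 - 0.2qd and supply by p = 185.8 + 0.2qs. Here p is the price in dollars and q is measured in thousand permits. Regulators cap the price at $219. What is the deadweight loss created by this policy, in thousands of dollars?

Rearranging demand gives qd = 2571 - 5p; rearranging supply gives qs = 5p - 929. Without the control the market clears where 2571 - 5p = 5p - 929, i.e. p* = 350 and q* = 821.
Since 219 < 350, the ceiling is binding.
At p = 219: qd = 2571 - 5·219 = 1476 and qs = 5·219 - 929 = 166.
Quantity traded falls to 166. At q = 166 the demand price is (2571 - 166)/5 = 481 and the supply price is (929 + 166)/5 = 219.
Deadweight loss = ½ · (481 - 219) · (821 - 166) = ½ · 262 · 655 = 85805.

85805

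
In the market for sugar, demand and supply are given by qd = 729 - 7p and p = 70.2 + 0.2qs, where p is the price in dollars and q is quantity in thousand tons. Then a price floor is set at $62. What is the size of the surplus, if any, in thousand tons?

0

Rearranging supply gives qs = 5p - 351. Equilibrium: 729 - 7p = 5p - 351, so 1080 = 12p and p* = 90, q* = 99.
Since 62 is below p* = 90, the floor does not bind and the free-market outcome prevails.
Since the control does not bind, there is no surplus.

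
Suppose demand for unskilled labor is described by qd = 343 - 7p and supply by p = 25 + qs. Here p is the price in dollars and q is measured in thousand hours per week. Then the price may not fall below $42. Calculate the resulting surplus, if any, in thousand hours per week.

0

Rearranging supply gives qs = p - 25. Without the control the market clears where 343 - 7p = p - 25, i.e. p* = 46 and q* = 21.
Since 42 is below p* = 46, the floor does not bind and the free-market outcome prevails.
Since the control does not bind, there is no surplus.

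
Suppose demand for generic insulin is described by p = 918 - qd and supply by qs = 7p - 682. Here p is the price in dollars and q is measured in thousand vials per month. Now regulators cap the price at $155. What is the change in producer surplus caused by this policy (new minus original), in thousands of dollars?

-25222.5

Rearranging demand gives qd = 918 - p. Setting quantity demanded equal to quantity supplied, 918 - p = 7p - 682, gives p* = 200 and q* = 718.
Because the ceiling (155) lies below the market-clearing price, it is binding.
At p = 155: qd = 918 - 155 = 763 and qs = 7·155 - 682 = 403.
Producer surplus without the control is ½ · (200 - 682/7) · 718 = 257762/7.
With the ceiling, producers sell 403 units at 155, so PS = ½ · (155 - 682/7) · 403 = 162409/14.
Change in producer surplus = 162409/14 - 257762/7 = -25222.5.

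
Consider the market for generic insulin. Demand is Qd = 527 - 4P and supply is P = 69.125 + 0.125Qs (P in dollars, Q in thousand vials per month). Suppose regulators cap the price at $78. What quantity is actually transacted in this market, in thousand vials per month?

71

Rearranging supply gives Qs = 8P - 553. Setting quantity demanded equal to quantity supplied, 527 - 4P = 8P - 553, gives P* = 90 and Q* = 167.
Because the ceiling (78) lies below the market-clearing price, it is binding.
At P = 78: Qd = 527 - 4·78 = 215 and Qs = 8·78 - 553 = 71.
The quantity actually transacted is the short side, supply: 71.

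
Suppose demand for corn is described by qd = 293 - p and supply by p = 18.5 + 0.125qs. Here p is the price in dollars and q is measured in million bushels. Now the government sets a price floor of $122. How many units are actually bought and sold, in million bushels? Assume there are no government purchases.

171

Rearranging supply gives qs = 8p - 148. Without the control the market clears where 293 - p = 8p - 148, i.e. p* = 49 and q* = 244.
Since 122 > 49, the floor is binding.
At p = 122: qd = 293 - 122 = 171 and qs = 8·122 - 148 = 828.
The quantity actually transacted is the short side, demand: 171.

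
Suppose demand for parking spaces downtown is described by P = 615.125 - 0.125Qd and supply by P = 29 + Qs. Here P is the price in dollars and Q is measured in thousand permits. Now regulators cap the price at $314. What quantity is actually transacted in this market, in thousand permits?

285

Rearranging demand gives Qd = 4921 - 8P; rearranging supply gives Qs = P - 29. Without the control the market clears where 4921 - 8P = P - 29, i.e. P* = 550 and Q* = 521.
The ceiling of 314 is below the equilibrium price 550, so it binds.
At P = 314: Qd = 4921 - 8·314 = 2409 and Qs = 314 - 29 = 285.
The quantity actually transacted is the short side, supply: 285.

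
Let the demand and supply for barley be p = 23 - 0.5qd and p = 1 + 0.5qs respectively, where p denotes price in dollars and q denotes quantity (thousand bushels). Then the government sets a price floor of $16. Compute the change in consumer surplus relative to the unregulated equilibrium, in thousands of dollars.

-72

Rearranging demand gives qd = 46 - 2p; rearranging supply gives qs = 2p - 2. Equilibrium: 46 - 2p = 2p - 2, so 48 = 4p and p* = 12, q* = 22.
Since 16 > 12, the floor is binding.
At p = 16: qd = 46 - 2·16 = 14 and qs = 2·16 - 2 = 30.
Consumer surplus without the control is ½ · (23 - 12) · 22 = 121.
With the floor, consumers buy 14 units at 16, so CS = ½ · (23 - 16) · 14 = 49.
Change in consumer surplus = 49 - 121 = -72.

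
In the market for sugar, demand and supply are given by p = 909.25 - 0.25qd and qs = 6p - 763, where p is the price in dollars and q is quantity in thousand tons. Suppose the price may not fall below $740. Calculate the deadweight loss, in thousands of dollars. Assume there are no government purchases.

Rearranging demand gives qd = 3637 - 4p. Equilibrium: 3637 - 4p = 6p - 763, so 4400 = 10p and p* = 440, q* = 1877.
Since 740 > 440, the floor is binding.
At p = 740: qd = 3637 - 4·740 = 677 and qs = 6·740 - 763 = 3677.
Quantity traded falls to 677. At q = 677 the demand price is (3637 - 677)/4 = 740 and the supply price is (763 + 677)/6 = 240.
Deadweight loss = ½ · (740 - 240) · (1877 - 677) = ½ · 500 · 1200 = 300000.

300000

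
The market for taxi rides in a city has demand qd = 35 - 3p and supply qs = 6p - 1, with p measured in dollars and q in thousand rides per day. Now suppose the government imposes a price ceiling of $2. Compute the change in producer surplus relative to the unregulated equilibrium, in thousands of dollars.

Equilibrium: 35 - 3p = 6p - 1, so 36 = 9p and p* = 4, q* = 23.
The ceiling of 2 is below the equilibrium price 4, so it binds.
At p = 2: qd = 35 - 3·2 = 29 and qs = 6·2 - 1 = 11.
Producer surplus without the control is ½ · (4 - 1/6) · 23 = 529/12.
With the ceiling, producers sell 11 units at 2, so PS = ½ · (2 - 1/6) · 11 = 121/12.
Change in producer surplus = 121/12 - 529/12 = -34.

-34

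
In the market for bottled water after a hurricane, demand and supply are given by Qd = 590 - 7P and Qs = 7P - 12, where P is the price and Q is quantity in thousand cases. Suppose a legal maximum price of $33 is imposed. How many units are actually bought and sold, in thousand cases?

219

Equilibrium: 590 - 7P = 7P - 12, so 602 = 14P and P* = 43, Q* = 289.
Since 33 < 43, the ceiling is binding.
At P = 33: Qd = 590 - 7·33 = 359 and Qs = 7·33 - 12 = 219.
The quantity actually transacted is the short side, supply: 219.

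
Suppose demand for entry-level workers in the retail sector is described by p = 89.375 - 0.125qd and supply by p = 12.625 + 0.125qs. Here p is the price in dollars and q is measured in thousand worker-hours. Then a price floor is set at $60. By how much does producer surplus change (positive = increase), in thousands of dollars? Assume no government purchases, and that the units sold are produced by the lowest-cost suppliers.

1791

Rearranging demand gives qd = 715 - 8p; rearranging supply gives qs = 8p - 101. Setting quantity demanded equal to quantity supplied, 715 - 8p = 8p - 101, gives p* = 51 and q* = 307.
Since 60 > 51, the floor is binding.
At p = 60: qd = 715 - 8·60 = 235 and qs = 8·60 - 101 = 379.
Producer surplus without the control is ½ · (51 - 12.625) · 307 = 5890.5625.
With the floor, 235 units are sold at 60. The supply price at q = 235 is 42, so PS = ½ · [(60 - 12.625) + (60 - 42)] · 235 = 7681.5625.
Change in producer surplus = 7681.5625 - 5890.5625 = 1791.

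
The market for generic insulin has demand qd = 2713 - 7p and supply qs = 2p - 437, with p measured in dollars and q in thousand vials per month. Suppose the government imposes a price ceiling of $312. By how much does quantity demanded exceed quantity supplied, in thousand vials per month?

Without the control the market clears where 2713 - 7p = 2p - 437, i.e. p* = 350 and q* = 263.
Since 312 < 350, the ceiling is binding.
At p = 312: qd = 2713 - 7·312 = 529 and qs = 2·312 - 437 = 187.
Shortage = qd - qs = 529 - 187 = 342.

342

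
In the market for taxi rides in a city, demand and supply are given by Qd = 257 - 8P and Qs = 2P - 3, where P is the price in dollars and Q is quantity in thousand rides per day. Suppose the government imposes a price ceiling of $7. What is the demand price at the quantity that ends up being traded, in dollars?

30.75

Equilibrium: 257 - 8P = 2P - 3, so 260 = 10P and P* = 26, Q* = 49.
Because the ceiling (7) lies below the market-clearing price, it is binding.
At P = 7: Qd = 257 - 8·7 = 201 and Qs = 2·7 - 3 = 11.
Only 11 units reach the market. On the demand curve, the marginal buyer's willingness to pay at Q = 11 is (257 - 11)/8 = 30.75.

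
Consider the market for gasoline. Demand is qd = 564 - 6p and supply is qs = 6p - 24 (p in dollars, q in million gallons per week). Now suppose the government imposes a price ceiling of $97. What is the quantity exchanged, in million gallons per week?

Without the control the market clears where 564 - 6p = 6p - 24, i.e. p* = 49 and q* = 270.
Since 97 is above p* = 49, the ceiling does not bind and the free-market outcome prevails.

270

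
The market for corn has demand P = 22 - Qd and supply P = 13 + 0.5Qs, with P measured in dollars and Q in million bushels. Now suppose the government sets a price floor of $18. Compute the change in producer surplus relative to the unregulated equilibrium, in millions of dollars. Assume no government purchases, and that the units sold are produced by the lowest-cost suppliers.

Rearranging demand gives Qd = 22 - P; rearranging supply gives Qs = 2P - 26. Without the control the market clears where 22 - P = 2P - 26, i.e. P* = 16 and Q* = 6.
Because the floor (18) lies above the market-clearing price, it is binding.
At P = 18: Qd = 22 - 18 = 4 and Qs = 2·18 - 26 = 10.
Producer surplus without the control is ½ · (16 - 13) · 6 = 9.
With the floor, 4 units are sold at 18. The supply price at Q = 4 is 15, so PS = ½ · [(18 - 13) + (18 - 15)] · 4 = 16.
Change in producer surplus = 16 - 9 = 7.

7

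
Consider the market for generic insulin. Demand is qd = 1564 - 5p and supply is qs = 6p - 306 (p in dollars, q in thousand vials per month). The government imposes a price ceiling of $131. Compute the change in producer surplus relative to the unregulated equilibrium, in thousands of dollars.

Setting quantity demanded equal to quantity supplied, 1564 - 5p = 6p - 306, gives p* = 170 and q* = 714.
Because the ceiling (131) lies below the market-clearing price, it is binding.
At p = 131: qd = 1564 - 5·131 = 909 and qs = 6·131 - 306 = 480.
Producer surplus without the control is ½ · (170 - 51) · 714 = 42483.
With the ceiling, producers sell 480 units at 131, so PS = ½ · (131 - 51) · 480 = 19200.
Change in producer surplus = 19200 - 42483 = -23283.

-23283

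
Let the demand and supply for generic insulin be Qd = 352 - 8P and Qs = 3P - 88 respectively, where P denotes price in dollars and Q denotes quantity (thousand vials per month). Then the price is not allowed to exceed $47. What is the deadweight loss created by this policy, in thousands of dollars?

0

Without the control the market clears where 352 - 8P = 3P - 88, i.e. P* = 40 and Q* = 32.
The ceiling of 47 is above the equilibrium price 40, so it is not binding; the market clears at P* = 40, Q* = 32.
Since the control does not bind, no trades are prevented and deadweight loss is zero.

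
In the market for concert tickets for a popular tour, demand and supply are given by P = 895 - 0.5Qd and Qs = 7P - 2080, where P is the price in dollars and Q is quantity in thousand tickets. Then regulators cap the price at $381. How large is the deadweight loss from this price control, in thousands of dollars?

37815.75

Rearranging demand gives Qd = 1790 - 2P. Without the control the market clears where 1790 - 2P = 7P - 2080, i.e. P* = 430 and Q* = 930.
Since 381 < 430, the ceiling is binding.
At P = 381: Qd = 1790 - 2·381 = 1028 and Qs = 7·381 - 2080 = 587.
Quantity traded falls to 587. At Q = 587 the demand price is (1790 - 587)/2 = 601.5 and the supply price is (2080 + 587)/7 = 381.
Deadweight loss = ½ · (601.5 - 381) · (930 - 587) = ½ · 220.5 · 343 = 37815.75.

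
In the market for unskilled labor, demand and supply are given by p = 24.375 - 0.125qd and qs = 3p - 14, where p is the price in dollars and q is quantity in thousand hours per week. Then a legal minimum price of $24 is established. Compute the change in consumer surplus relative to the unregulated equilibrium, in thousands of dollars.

-115

Rearranging demand gives qd = 195 - 8p. Equilibrium: 195 - 8p = 3p - 14, so 209 = 11p and p* = 19, q* = 43.
Since 24 > 19, the floor is binding.
At p = 24: qd = 195 - 8·24 = 3 and qs = 3·24 - 14 = 58.
Consumer surplus without the control is ½ · (24.375 - 19) · 43 = 115.5625.
With the floor, consumers buy 3 units at 24, so CS = ½ · (24.375 - 24) · 3 = 0.5625.
Change in consumer surplus = 0.5625 - 115.5625 = -115.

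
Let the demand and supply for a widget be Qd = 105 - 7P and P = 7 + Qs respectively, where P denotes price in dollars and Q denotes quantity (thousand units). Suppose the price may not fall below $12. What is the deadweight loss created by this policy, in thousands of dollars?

Rearranging supply gives Qs = P - 7. Setting quantity demanded equal to quantity supplied, 105 - 7P = P - 7, gives P* = 14 and Q* = 7.
Since 12 is below P* = 14, the floor does not bind and the free-market outcome prevails.
Since the control does not bind, no trades are prevented and deadweight loss is zero.

0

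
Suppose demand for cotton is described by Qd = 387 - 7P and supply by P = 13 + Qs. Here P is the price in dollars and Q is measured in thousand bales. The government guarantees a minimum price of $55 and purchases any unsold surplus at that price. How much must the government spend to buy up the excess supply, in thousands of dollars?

Rearranging supply gives Qs = P - 13. Without the control the market clears where 387 - 7P = P - 13, i.e. P* = 50 and Q* = 37.
The floor of 55 is above the equilibrium price 50, so it binds.
At P = 55: Qd = 387 - 7·55 = 2 and Qs = 55 - 13 = 42.
Surplus = Qs - Qd = 40.
Government expenditure = surplus × support price = 40 × 55 = 2200.

2200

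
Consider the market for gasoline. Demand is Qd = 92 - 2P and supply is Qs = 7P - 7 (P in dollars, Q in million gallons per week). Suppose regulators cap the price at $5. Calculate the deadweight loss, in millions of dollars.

Setting quantity demanded equal to quantity supplied, 92 - 2P = 7P - 7, gives P* = 11 and Q* = 70.
The ceiling of 5 is below the equilibrium price 11, so it binds.
At P = 5: Qd = 92 - 2·5 = 82 and Qs = 7·5 - 7 = 28.
Quantity traded falls to 28. At Q = 28 the demand price is (92 - 28)/2 = 32 and the supply price is (7 + 28)/7 = 5.
Deadweight loss = ½ · (32 - 5) · (70 - 28) = ½ · 27 · 42 = 567.

567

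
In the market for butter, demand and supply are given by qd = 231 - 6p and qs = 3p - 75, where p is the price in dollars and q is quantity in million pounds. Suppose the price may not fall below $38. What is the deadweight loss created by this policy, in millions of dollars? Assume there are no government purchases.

144

Without the control the market clears where 231 - 6p = 3p - 75, i.e. p* = 34 and q* = 27.
Since 38 > 34, the floor is binding.
At p = 38: qd = 231 - 6·38 = 3 and qs = 3·38 - 75 = 39.
Quantity traded falls to 3. At q = 3 the demand price is (231 - 3)/6 = 38 and the supply price is (75 + 3)/3 = 26.
Deadweight loss = ½ · (38 - 26) · (27 - 3) = ½ · 12 · 24 = 144.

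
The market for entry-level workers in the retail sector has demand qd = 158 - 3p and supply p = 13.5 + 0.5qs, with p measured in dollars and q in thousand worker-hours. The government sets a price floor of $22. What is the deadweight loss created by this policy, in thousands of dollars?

0

Rearranging supply gives qs = 2p - 27. Without the control the market clears where 158 - 3p = 2p - 27, i.e. p* = 37 and q* = 47.
The floor of 22 is below the equilibrium price 37, so it is not binding; the market clears at p* = 37, q* = 47.
Since the control does not bind, no trades are prevented and deadweight loss is zero.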